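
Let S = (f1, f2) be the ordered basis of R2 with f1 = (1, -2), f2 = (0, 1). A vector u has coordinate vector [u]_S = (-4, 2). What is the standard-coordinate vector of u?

(-4, 10)

The coordinates say u = -4f1 + 2f2; adding the scaled basis vectors gives (-4, 10).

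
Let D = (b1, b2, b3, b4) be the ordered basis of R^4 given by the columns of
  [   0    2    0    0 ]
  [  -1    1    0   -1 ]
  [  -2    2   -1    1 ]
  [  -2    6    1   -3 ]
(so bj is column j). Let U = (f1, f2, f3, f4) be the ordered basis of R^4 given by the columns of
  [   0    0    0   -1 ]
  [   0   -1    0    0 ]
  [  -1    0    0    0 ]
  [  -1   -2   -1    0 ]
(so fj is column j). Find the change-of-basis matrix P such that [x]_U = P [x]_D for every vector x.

[[2, -2, 1, -1], [1, -1, 0, 1], [-2, -2, -2, 2], [0, -2, 0, 0]]

Take x = bj: its D-coordinates are the j-th standard unit vector, so P e_j — column j of P — equals [bj]_U.
b1 = 2f1 + f2 - 2f3 + 0·f4, giving column 1 = <2, 1, -2, 0>; repeating for each j gives P = [[2, -2, 1, -1], [1, -1, 0, 1], [-2, -2, -2, 2], [0, -2, 0, 0]].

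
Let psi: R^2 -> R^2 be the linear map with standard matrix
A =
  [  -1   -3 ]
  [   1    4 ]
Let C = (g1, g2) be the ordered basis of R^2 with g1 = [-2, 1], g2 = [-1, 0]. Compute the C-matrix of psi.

With P the matrix whose columns are g1, g2, [psi]_C = P^(-1) A P.
Column by column: psi(g1) = A g1 = [-1, 2]; its C-coordinates [2, -3] give column 1.
Continuing for each basis vector yields [psi]_C = [[2, -1], [-3, 1]].

[[2, -1], [-3, 1]]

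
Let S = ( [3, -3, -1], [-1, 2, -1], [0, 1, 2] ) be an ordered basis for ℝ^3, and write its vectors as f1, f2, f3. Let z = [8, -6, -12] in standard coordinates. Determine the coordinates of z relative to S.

We seek scalars with c_1 f1 + ... + c_3 f3 = z; equivalently solve M c = z where the columns of M are f1, ..., f3.
Gaussian elimination on [M | z] yields c = (4, 4, -2).
Check: 4f1 + 4f2 - 2f3 = [8, -6, -12].

[4, 4, -2]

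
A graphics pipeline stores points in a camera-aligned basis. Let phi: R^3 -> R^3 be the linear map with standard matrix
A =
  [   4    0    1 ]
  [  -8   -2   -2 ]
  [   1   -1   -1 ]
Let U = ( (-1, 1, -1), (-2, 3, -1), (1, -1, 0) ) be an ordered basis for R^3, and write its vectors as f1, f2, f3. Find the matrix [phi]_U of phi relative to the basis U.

With P the matrix whose columns are f1, ..., f3, [phi]_U = P^(-1) A P.
Column by column: phi(f1) = A f1 = (-5, 8, -1); its U-coordinates (-2, 3, -1) give column 1.
Continuing for each basis vector yields [phi]_U = [[-2, 1, 0], [3, 3, -2], [-1, -2, 0]].

[[-2, 1, 0], [3, 3, -2], [-1, -2, 0]]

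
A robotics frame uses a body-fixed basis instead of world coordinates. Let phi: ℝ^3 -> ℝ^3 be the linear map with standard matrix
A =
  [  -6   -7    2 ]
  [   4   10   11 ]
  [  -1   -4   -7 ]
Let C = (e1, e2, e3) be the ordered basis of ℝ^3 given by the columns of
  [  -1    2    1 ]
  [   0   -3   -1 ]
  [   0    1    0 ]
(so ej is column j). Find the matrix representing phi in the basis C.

[[-3, -3, 2], [1, 3, 3], [1, 2, -3]]

The j-th column of [phi]_C is [phi(ej)]_C.
phi(e1) = A e1 = <6, -4, 1> = -3e1 + e2 + e3, so column 1 is <-3, 1, 1>.
Repeating for e2, e3 and assembling the columns gives [[-3, -3, 2], [1, 3, 3], [1, 2, -3]].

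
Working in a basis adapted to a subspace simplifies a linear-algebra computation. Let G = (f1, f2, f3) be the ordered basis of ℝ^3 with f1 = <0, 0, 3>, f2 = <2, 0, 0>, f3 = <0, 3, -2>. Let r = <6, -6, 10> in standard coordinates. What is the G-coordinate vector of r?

Write r = c_1 f1 + ... + c_3 f3 and solve for the c_i.
Solving this 3x3 system gives c = (2, 3, -2).
Check: 2f1 + 3f2 - 2f3 = <6, -6, 10>.

<2, 3, -2>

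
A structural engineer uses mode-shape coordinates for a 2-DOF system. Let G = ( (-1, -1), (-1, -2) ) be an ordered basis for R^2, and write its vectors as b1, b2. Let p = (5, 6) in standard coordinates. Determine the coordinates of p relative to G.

We seek scalars with c_1 b1 + c_2 b2 = p; equivalently solve M c = p where the columns of M are b1, b2.
System: -c_1 - c_2 = 5, -c_1 - 2c_2 = 6; solving gives c_1 = -4, c_2 = -1.
Check: -4b1 - b2 = (5, 6).

(-4, -1)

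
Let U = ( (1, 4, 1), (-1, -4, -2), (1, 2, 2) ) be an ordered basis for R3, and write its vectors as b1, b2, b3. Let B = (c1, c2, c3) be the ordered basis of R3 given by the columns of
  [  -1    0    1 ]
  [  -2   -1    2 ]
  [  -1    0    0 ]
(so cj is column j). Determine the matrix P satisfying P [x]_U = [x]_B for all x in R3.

[[-1, 2, -2], [-2, 2, 0], [0, 1, -1]]

Let M have columns bj and N have columns cj. Then for every x, N [x]_B = x = M [x]_U, so P = N^(-1) M.
Since det N = -1, N^(-1) has integer entries; multiplying gives P = [[-1, 2, -2], [-2, 2, 0], [0, 1, -1]].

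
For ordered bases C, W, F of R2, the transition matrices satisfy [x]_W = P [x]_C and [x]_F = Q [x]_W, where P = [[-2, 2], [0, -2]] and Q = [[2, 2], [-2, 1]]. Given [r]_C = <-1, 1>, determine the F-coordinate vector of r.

<4, -10>

Apply P to get W-coordinates <4, -2>, then Q to get F-coordinates.
The result is [r]_F = <4, -10>.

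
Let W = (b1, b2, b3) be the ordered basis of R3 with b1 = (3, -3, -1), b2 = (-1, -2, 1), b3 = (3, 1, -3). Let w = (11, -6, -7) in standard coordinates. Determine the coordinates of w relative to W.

(2, 1, 2)

Write w = c_1 b1 + ... + c_3 b3 and solve for the c_i.
Gaussian elimination on [M | w] yields c = (2, 1, 2).
Check: 2b1 + b2 + 2b3 = (11, -6, -7).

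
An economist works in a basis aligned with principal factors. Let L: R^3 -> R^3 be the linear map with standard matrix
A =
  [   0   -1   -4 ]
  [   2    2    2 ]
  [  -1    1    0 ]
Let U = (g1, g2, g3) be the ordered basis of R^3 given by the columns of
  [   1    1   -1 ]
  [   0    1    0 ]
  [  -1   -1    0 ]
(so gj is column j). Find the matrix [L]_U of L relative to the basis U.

[[1, -2, 1], [0, 2, -2], [-3, -3, -1]]

With P the matrix whose columns are g1, ..., g3, [L]_U = P^(-1) A P.
Column by column: L(g1) = A g1 = <4, 0, -1>; its U-coordinates <1, 0, -3> give column 1.
Continuing for each basis vector yields [L]_U = [[1, -2, 1], [0, 2, -2], [-3, -3, -1]].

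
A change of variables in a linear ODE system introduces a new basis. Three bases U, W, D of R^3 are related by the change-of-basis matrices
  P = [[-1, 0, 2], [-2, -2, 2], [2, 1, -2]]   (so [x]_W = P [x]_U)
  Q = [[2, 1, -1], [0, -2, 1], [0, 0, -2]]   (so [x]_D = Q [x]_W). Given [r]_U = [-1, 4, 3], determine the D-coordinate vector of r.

[18, -4, 8]

Apply P to get W-coordinates [7, 0, -4], then Q to get D-coordinates.
The result is [r]_D = [18, -4, 8].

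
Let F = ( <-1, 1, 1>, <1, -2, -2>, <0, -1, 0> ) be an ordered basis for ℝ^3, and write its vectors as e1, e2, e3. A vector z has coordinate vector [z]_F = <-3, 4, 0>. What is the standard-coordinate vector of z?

The coordinates say z = -3e1 + 4e2 + 0·e3; adding the scaled basis vectors gives <7, -11, -11>.

<7, -11, -11>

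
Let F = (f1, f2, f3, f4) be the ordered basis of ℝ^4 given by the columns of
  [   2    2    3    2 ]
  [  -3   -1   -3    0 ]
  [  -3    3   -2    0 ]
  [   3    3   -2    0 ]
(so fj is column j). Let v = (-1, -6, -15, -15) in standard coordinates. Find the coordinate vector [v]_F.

(0, -3, 3, -2)

[v]_F is the unique c with M c = v, where M has columns f1, ..., f4.
Gaussian elimination on [M | v] yields c = (0, -3, 3, -2).
Check: 0·f1 - 3f2 + 3f3 - 2f4 = (-1, -6, -15, -15).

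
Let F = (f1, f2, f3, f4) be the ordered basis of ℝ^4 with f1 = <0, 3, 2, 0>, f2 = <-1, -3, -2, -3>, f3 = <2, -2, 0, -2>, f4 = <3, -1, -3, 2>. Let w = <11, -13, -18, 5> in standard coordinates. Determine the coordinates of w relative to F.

We seek scalars with c_1 f1 + ... + c_4 f4 = w; equivalently solve M c = w where the columns of M are f1, ..., f4.
Gaussian elimination on [M | w] yields c = (-2, 1, 0, 4).
Check: -2f1 + f2 + 0·f3 + 4f4 = <11, -13, -18, 5>.

<-2, 1, 0, 4>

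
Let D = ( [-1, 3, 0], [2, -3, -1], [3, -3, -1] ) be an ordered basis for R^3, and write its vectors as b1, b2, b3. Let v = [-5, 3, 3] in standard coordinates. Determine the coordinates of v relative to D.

[-2, -2, -1]

[v]_D is the unique c with M c = v, where M has columns b1, ..., b3.
Solving this 3x3 system gives c = (-2, -2, -1).
Check: -2b1 - 2b2 - b3 = [-5, 3, 3].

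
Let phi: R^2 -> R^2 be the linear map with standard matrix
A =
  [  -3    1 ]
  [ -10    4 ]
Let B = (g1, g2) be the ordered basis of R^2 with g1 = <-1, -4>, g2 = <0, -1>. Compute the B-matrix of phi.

With P the matrix whose columns are g1, g2, [phi]_B = P^(-1) A P.
Column by column: phi(g1) = A g1 = <-1, -6>; its B-coordinates <1, 2> give column 1.
Continuing for each basis vector yields [phi]_B = [[1, 1], [2, 0]].

[[1, 1], [2, 0]]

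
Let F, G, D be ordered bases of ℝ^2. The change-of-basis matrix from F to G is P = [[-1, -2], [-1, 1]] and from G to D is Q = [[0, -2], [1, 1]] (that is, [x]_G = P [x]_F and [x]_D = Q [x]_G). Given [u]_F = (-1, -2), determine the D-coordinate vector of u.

Apply P to get G-coordinates (5, -1), then Q to get D-coordinates.
The result is [u]_D = (2, 4).

(2, 4)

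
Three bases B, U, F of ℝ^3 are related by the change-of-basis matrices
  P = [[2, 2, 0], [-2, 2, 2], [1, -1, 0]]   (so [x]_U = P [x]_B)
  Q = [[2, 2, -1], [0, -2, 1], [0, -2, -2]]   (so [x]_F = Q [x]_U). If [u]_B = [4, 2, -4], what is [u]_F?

Apply P to get U-coordinates [12, -12, 2], then Q to get F-coordinates.
The result is [u]_F = [-2, 26, 20].

[-2, 26, 20]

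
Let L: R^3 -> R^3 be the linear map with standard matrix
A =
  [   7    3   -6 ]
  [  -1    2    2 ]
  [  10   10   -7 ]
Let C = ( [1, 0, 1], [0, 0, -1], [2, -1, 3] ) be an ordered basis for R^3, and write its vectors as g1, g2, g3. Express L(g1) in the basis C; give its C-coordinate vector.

Column 1 of [L]_C is the C-coordinate vector of L(g1).
In standard coordinates L(g1) = A g1 = [1, 1, 3].
Converting to C: [1, 1, 3] = 3g1 - 3g2 - g3, so the coordinate vector is [3, -3, -1].

[3, -3, -1]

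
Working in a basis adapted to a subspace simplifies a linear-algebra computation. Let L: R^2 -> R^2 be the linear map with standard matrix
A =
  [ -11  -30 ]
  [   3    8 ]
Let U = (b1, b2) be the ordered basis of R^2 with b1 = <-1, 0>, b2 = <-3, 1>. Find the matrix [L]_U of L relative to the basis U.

The j-th column of [L]_U is [L(bj)]_U.
L(b1) = A b1 = <11, -3> = -2b1 - 3b2, so column 1 is <-2, -3>.
Repeating for b2 and assembling the columns gives [[-2, 0], [-3, -1]].

[[-2, 0], [-3, -1]]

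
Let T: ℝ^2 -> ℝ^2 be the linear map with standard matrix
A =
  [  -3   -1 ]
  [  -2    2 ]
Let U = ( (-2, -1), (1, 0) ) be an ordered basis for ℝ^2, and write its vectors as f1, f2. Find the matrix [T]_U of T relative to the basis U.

Let P have columns f1, f2. Then [T]_U = P^(-1) A P.
Here det P = 1, so P^(-1) is integer; computing A P first and then P^(-1)(A P) gives [[-2, 2], [3, 1]].

[[-2, 2], [3, 1]]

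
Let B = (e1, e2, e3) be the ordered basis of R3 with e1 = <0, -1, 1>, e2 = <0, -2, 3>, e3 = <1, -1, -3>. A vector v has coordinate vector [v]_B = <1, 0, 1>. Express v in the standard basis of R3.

By definition v = e1 + 0·e2 + e3.
Summing componentwise gives <1, -2, -2>.

<1, -2, -2>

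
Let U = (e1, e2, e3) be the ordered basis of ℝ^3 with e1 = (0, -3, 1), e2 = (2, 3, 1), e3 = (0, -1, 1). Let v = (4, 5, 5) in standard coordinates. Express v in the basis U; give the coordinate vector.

(-1, 2, 4)

[v]_U is the unique c with M c = v, where M has columns e1, ..., e3.
Solving this 3x3 system gives c = (-1, 2, 4).
Check: -e1 + 2e2 + 4e3 = (4, 5, 5).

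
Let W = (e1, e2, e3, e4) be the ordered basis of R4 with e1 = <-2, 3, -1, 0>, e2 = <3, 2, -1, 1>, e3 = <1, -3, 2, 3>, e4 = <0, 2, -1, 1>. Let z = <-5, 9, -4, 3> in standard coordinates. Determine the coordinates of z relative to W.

<1, -1, 0, 4>

Write z = c_1 e1 + ... + c_4 e4 and solve for the c_i.
Gaussian elimination on [M | z] yields c = (1, -1, 0, 4).
Check: e1 - e2 + 0·e3 + 4e4 = <-5, 9, -4, 3>.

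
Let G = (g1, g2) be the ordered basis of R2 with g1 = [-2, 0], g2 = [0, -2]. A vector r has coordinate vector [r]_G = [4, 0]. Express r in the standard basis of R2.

The coordinates say r = 4g1 + 0·g2; adding the scaled basis vectors gives [-8, 0].

[-8, 0]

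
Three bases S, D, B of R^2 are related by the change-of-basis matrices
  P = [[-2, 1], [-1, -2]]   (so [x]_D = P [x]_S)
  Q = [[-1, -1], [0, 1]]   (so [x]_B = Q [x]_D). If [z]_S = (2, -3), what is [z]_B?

(3, 4)

First [z]_D = P [z]_S = (-7, 4).
Then [z]_B = Q [z]_D = (3, 4).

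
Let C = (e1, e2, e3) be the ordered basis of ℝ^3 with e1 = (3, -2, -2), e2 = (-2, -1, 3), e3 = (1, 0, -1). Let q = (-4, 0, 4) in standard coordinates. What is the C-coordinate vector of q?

[q]_C is the unique c with M c = q, where M has columns e1, ..., e3.
Row-reducing the augmented matrix [M | q] gives c = (0, 0, -4).
Check: 0·e1 + 0·e2 - 4e3 = (-4, 0, 4).

(0, 0, -4)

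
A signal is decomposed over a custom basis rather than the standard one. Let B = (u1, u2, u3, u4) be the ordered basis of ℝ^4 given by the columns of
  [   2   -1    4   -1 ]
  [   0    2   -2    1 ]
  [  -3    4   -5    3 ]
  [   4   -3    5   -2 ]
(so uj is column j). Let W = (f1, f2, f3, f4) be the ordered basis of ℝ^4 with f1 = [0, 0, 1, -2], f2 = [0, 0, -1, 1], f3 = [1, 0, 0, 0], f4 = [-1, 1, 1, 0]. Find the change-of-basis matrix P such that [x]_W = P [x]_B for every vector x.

[[-1, 1, -2, 0], [2, -1, 1, -2], [2, 1, 2, 0], [0, 2, -2, 1]]

Column j of P is [uj]_W, since P maps B-coordinates to W-coordinates.
Expressing u1 in W: u1 = -f1 + 2f2 + 2f3 + 0·f4, so column 1 of P is [-1, 2, 2, 0].
Doing the same for each uj gives P = [[-1, 1, -2, 0], [2, -1, 1, -2], [2, 1, 2, 0], [0, 2, -2, 1]].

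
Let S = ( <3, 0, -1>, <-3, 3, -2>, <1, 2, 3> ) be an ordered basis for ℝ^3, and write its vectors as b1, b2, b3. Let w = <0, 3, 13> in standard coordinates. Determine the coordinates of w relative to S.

<-2, -1, 3>

[w]_S is the unique c with M c = w, where M has columns b1, ..., b3.
Gaussian elimination on [M | w] yields c = (-2, -1, 3).
Check: -2b1 - b2 + 3b3 = <0, 3, 13>.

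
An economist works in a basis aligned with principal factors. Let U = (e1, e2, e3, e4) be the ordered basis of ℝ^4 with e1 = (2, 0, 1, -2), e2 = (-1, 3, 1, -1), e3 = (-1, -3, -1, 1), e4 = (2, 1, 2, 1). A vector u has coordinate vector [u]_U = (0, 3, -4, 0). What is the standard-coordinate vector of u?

The coordinates say u = 0·e1 + 3e2 - 4e3 + 0·e4; adding the scaled basis vectors gives (1, 21, 7, -7).

(1, 21, 7, -7)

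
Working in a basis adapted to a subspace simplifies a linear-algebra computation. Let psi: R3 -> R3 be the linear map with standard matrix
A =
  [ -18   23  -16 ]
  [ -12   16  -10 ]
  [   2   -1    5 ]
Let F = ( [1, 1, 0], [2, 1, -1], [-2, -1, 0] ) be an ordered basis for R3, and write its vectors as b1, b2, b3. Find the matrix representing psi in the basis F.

[[3, 1, 3], [-1, 2, 3], [-2, 1, -2]]

The j-th column of [psi]_F is [psi(bj)]_F.
psi(b1) = A b1 = [5, 4, 1] = 3b1 - b2 - 2b3, so column 1 is [3, -1, -2].
Repeating for b2, b3 and assembling the columns gives [[3, 1, 3], [-1, 2, 3], [-2, 1, -2]].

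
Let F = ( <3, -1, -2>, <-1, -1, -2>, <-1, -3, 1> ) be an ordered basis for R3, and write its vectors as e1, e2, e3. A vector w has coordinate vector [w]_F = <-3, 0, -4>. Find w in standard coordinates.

<-5, 15, 2>

By definition w = -3e1 + 0·e2 - 4e3.
Summing componentwise gives <-5, 15, 2>.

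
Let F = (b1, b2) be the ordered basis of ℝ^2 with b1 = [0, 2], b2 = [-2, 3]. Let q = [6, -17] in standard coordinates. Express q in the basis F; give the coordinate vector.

[-4, -3]

Write q = c_1 b1 + c_2 b2 and solve for the c_i.
System: 0c_1 - 2c_2 = 6, 2c_1 + 3c_2 = -17; solving gives c_1 = -4, c_2 = -3.
Check: -4b1 - 3b2 = [6, -17].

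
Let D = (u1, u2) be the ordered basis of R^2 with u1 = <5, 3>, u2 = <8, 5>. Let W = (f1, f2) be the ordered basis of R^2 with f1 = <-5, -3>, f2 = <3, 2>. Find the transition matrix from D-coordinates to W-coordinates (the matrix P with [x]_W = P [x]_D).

[[-1, -1], [0, 1]]

Take x = uj: its D-coordinates are the j-th standard unit vector, so P e_j — column j of P — equals [uj]_W.
u1 = -f1 + 0·f2, giving column 1 = <-1, 0>; repeating for each j gives P = [[-1, -1], [0, 1]].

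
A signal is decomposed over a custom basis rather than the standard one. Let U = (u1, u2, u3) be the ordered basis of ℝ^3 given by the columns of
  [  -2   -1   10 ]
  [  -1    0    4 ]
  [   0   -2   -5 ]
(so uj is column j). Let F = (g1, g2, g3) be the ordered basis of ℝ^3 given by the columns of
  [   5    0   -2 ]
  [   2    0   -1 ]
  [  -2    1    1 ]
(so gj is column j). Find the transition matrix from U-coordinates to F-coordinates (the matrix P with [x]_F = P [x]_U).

[[0, -1, 2], [-1, -2, -1], [1, -2, 0]]

Take x = uj: its U-coordinates are the j-th standard unit vector, so P e_j — column j of P — equals [uj]_F.
u1 = 0·g1 - g2 + g3, giving column 1 = (0, -1, 1); repeating for each j gives P = [[0, -1, 2], [-1, -2, -1], [1, -2, 0]].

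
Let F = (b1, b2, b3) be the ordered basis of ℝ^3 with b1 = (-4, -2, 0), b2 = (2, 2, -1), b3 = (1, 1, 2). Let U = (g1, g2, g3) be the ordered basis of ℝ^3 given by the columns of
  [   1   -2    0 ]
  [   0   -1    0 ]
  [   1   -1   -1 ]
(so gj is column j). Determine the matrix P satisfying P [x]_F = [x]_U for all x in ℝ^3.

Let M have columns bj and N have columns gj. Then for every x, N [x]_U = x = M [x]_F, so P = N^(-1) M.
Since det N = 1, N^(-1) has integer entries; multiplying gives P = [[0, -2, -1], [2, -2, -1], [-2, 1, -2]].

[[0, -2, -1], [2, -2, -1], [-2, 1, -2]]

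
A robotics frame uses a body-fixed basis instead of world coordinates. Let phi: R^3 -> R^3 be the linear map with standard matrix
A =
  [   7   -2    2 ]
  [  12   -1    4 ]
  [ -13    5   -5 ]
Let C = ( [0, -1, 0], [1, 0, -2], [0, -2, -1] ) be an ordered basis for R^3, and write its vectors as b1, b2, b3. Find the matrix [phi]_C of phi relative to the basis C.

Let P have columns b1, ..., b3. Then [phi]_C = P^(-1) A P.
Here det P = -1, so P^(-1) is integer; computing A P first and then P^(-1)(A P) gives [[-3, 2, 0], [2, 3, 2], [1, -3, 1]].

[[-3, 2, 0], [2, 3, 2], [1, -3, 1]]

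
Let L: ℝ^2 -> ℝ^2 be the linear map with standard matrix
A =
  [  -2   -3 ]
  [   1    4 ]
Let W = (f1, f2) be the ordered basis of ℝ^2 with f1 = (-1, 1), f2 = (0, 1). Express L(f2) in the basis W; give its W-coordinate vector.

(3, 1)

Column 2 of [L]_W is the W-coordinate vector of L(f2).
In standard coordinates L(f2) = A f2 = (-3, 4).
Converting to W: (-3, 4) = 3f1 + f2, so the coordinate vector is (3, 1).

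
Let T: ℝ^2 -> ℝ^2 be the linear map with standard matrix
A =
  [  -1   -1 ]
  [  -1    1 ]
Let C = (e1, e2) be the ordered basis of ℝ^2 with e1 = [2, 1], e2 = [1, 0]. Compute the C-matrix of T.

[[-1, -1], [-1, 1]]

Let P have columns e1, e2. Then [T]_C = P^(-1) A P.
Here det P = -1, so P^(-1) is integer; computing A P first and then P^(-1)(A P) gives [[-1, -1], [-1, 1]].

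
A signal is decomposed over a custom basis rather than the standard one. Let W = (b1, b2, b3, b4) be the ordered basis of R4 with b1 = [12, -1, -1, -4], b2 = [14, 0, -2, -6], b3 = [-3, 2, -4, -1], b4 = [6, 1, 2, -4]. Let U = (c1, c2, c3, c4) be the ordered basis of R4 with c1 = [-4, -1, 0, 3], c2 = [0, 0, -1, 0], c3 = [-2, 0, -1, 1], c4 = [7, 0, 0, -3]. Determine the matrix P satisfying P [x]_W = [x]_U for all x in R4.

Column j of P is [bj]_U, since P maps W-coordinates to U-coordinates.
Expressing b1 in U: b1 = c1 + 2c2 - c3 + 2c4, so column 1 of P is [1, 2, -1, 2].
Doing the same for each bj gives P = [[1, 0, -2, -1], [2, 2, 2, -1], [-1, 0, 2, -1], [2, 2, -1, 0]].

[[1, 0, -2, -1], [2, 2, 2, -1], [-1, 0, 2, -1], [2, 2, -1, 0]]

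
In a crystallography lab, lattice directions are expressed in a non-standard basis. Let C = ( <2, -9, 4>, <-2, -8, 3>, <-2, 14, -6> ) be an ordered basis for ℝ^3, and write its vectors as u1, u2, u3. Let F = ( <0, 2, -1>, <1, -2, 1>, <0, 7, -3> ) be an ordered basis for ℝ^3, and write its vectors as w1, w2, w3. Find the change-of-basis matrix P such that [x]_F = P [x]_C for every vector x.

Let M have columns uj and N have columns wj. Then for every x, N [x]_F = x = M [x]_C, so P = N^(-1) M.
Since det N = -1, N^(-1) has integer entries; multiplying gives P = [[1, 1, -2], [2, -2, -2], [-1, -2, 2]].

[[1, 1, -2], [2, -2, -2], [-1, -2, 2]]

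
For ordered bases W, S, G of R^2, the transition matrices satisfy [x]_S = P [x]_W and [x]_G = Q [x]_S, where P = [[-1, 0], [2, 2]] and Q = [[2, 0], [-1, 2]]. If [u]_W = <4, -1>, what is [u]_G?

Apply P to get S-coordinates <-4, 6>, then Q to get G-coordinates.
The result is [u]_G = <-8, 16>.

<-8, 16>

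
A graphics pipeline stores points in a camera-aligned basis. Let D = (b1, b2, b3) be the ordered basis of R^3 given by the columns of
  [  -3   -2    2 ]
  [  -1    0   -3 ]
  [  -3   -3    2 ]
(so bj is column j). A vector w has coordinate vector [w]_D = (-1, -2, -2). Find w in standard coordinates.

w = M [w]_D, where M has columns b1, ..., b3.
Carrying out the matrix-vector product, w = (3, 7, 5).

(3, 7, 5)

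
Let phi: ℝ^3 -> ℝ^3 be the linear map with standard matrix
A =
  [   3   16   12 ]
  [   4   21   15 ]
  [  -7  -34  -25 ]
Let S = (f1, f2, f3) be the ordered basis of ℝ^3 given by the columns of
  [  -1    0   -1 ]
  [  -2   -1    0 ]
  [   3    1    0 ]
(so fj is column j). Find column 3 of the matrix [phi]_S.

(3, -2, 0)

Column 3 of [phi]_S is the S-coordinate vector of phi(f3).
In standard coordinates phi(f3) = A f3 = (-3, -4, 7).
Converting to S: (-3, -4, 7) = 3f1 - 2f2 + 0·f3, so the coordinate vector is (3, -2, 0).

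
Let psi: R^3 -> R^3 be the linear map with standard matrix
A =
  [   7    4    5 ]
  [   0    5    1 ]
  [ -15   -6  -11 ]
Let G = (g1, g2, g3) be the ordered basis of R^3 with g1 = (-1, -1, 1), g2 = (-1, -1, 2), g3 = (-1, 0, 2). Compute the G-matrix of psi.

[[2, 3, 1], [2, 0, -3], [2, -2, -1]]

With P the matrix whose columns are g1, ..., g3, [psi]_G = P^(-1) A P.
Column by column: psi(g1) = A g1 = (-6, -4, 10); its G-coordinates (2, 2, 2) give column 1.
Continuing for each basis vector yields [psi]_G = [[2, 3, 1], [2, 0, -3], [2, -2, -1]].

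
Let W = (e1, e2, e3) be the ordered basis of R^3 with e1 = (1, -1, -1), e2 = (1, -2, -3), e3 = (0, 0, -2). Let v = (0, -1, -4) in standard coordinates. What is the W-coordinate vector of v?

[v]_W is the unique c with M c = v, where M has columns e1, ..., e3.
Row-reducing the augmented matrix [M | v] gives c = (-1, 1, 1).
Check: -e1 + e2 + e3 = (0, -1, -4).

(-1, 1, 1)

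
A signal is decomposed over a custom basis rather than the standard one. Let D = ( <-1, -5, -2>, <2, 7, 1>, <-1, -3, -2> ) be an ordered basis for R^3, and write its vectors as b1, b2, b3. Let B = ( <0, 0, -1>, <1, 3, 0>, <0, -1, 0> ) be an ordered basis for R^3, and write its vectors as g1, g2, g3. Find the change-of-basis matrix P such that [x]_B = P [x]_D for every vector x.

Let M have columns bj and N have columns gj. Then for every x, N [x]_B = x = M [x]_D, so P = N^(-1) M.
Since det N = 1, N^(-1) has integer entries; multiplying gives P = [[2, -1, 2], [-1, 2, -1], [2, -1, 0]].

[[2, -1, 2], [-1, 2, -1], [2, -1, 0]]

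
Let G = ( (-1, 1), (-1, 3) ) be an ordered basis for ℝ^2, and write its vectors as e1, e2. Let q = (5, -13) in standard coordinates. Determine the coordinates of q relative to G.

(-1, -4)

We seek scalars with c_1 e1 + c_2 e2 = q; equivalently solve M c = q where the columns of M are e1, e2.
System: -c_1 - c_2 = 5, c_1 + 3c_2 = -13; solving gives c_1 = -1, c_2 = -4.
Check: -e1 - 4e2 = (5, -13).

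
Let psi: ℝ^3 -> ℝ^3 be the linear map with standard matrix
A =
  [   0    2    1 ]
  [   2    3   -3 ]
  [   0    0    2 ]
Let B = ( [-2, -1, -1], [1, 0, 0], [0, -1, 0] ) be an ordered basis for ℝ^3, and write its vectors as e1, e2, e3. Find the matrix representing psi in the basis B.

[[2, 0, 0], [1, 0, -2], [2, -2, 3]]

The j-th column of [psi]_B is [psi(ej)]_B.
psi(e1) = A e1 = [-3, -4, -2] = 2e1 + e2 + 2e3, so column 1 is [2, 1, 2].
Repeating for e2, e3 and assembling the columns gives [[2, 0, 0], [1, 0, -2], [2, -2, 3]].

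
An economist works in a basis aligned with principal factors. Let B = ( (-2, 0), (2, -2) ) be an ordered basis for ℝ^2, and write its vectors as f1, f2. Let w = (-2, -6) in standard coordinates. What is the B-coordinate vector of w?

Write w = c_1 f1 + c_2 f2 and solve for the c_i.
System: -2c_1 + 2c_2 = -2, 0c_1 - 2c_2 = -6; solving gives c_1 = 4, c_2 = 3.
Check: 4f1 + 3f2 = (-2, -6).

(4, 3)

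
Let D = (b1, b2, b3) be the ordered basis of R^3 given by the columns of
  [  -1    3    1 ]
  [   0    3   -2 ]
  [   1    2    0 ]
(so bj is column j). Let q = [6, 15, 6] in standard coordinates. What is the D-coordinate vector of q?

[0, 3, -3]

[q]_D is the unique c with M c = q, where M has columns b1, ..., b3.
Gaussian elimination on [M | q] yields c = (0, 3, -3).
Check: 0·b1 + 3b2 - 3b3 = [6, 15, 6].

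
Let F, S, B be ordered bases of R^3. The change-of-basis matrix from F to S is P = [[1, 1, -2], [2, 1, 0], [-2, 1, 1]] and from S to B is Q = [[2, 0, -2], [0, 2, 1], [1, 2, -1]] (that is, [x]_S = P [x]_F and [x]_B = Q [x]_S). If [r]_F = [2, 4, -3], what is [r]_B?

Apply P to get S-coordinates [12, 8, -3], then Q to get B-coordinates.
The result is [r]_B = [30, 13, 31].

[30, 13, 31]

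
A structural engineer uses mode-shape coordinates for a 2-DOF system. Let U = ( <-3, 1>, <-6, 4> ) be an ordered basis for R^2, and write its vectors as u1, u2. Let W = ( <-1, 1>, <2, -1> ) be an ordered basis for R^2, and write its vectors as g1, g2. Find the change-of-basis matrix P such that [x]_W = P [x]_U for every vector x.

Column j of P is [uj]_W, since P maps U-coordinates to W-coordinates.
Expressing u1 in W: u1 = -g1 - 2g2, so column 1 of P is <-1, -2>.
Doing the same for each uj gives P = [[-1, 2], [-2, -2]].

[[-1, 2], [-2, -2]]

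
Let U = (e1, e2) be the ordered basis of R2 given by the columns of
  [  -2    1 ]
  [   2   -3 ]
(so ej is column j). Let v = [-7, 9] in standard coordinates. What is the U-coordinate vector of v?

Write v = c_1 e1 + c_2 e2 and solve for the c_i.
System: -2c_1 + c_2 = -7, 2c_1 - 3c_2 = 9; solving gives c_1 = 3, c_2 = -1.
Check: 3e1 - e2 = [-7, 9].

[3, -1]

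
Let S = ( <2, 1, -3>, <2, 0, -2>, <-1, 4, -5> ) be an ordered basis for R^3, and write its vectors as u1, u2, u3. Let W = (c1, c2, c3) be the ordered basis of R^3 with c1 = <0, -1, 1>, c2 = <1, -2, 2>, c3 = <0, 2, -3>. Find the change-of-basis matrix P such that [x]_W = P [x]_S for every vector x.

Take x = uj: its S-coordinates are the j-th standard unit vector, so P e_j — column j of P — equals [uj]_W.
u1 = -c1 + 2c2 + 2c3, giving column 1 = <-1, 2, 2>; repeating for each j gives P = [[-1, 0, 0], [2, 2, -1], [2, 2, 1]].

[[-1, 0, 0], [2, 2, -1], [2, 2, 1]]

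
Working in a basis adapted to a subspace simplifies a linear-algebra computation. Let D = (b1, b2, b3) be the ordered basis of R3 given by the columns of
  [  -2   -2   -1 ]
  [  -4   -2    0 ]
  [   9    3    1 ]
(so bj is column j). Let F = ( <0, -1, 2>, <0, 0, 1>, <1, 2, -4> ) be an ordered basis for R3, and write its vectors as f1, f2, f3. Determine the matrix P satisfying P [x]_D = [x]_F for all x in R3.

[[0, -2, -2], [1, -1, 1], [-2, -2, -1]]

Column j of P is [bj]_F, since P maps D-coordinates to F-coordinates.
Expressing b1 in F: b1 = 0·f1 + f2 - 2f3, so column 1 of P is <0, 1, -2>.
Doing the same for each bj gives P = [[0, -2, -2], [1, -1, 1], [-2, -2, -1]].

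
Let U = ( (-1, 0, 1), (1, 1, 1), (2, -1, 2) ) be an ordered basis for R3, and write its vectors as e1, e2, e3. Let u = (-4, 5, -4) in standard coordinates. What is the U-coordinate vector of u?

(0, 2, -3)

We seek scalars with c_1 e1 + ... + c_3 e3 = u; equivalently solve M c = u where the columns of M are e1, ..., e3.
Solving this 3x3 system gives c = (0, 2, -3).
Check: 0·e1 + 2e2 - 3e3 = (-4, 5, -4).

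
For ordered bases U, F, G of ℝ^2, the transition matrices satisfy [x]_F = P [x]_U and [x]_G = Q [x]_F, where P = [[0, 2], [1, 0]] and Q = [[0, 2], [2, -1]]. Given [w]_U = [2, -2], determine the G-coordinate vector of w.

[4, -10]

Composing the changes, [w]_G = Q P [w]_U.
Q P = [[2, 0], [-1, 4]]; applying this to [2, -2] gives [4, -10].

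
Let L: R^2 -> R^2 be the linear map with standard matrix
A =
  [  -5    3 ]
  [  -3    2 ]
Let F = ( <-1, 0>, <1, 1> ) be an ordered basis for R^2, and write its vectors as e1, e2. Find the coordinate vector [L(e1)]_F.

Compute L(e1) = A e1 = <5, 3> in standard coordinates.
Then write this in F-coordinates: solve for y in y_1 e1 + y_2 e2 = <5, 3>.
This gives y = <-2, 3>, which is column 1 of [L]_F.

<-2, 3>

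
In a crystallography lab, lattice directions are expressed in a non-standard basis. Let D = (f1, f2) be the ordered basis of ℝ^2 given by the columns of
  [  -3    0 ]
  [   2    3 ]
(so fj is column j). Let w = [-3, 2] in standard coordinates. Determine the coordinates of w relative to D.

[w]_D is the unique c with M c = w, where M has columns f1, f2.
System: -3c_1 + 0c_2 = -3, 2c_1 + 3c_2 = 2; solving gives c_1 = 1, c_2 = 0.
Check: f1 + 0·f2 = [-3, 2].

[1, 0]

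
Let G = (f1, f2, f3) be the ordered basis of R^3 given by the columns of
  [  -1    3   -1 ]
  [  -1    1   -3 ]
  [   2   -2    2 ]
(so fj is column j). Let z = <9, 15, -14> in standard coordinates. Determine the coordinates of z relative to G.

Write z = c_1 f1 + ... + c_3 f3 and solve for the c_i.
Solving this 3x3 system gives c = (-2, 1, -4).
Check: -2f1 + f2 - 4f3 = <9, 15, -14>.

<-2, 1, -4>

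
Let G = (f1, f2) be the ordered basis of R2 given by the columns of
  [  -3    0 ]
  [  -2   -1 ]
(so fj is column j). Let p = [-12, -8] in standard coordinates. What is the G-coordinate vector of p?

[4, 0]

We seek scalars with c_1 f1 + c_2 f2 = p; equivalently solve M c = p where the columns of M are f1, f2.
System: -3c_1 + 0c_2 = -12, -2c_1 - c_2 = -8; solving gives c_1 = 4, c_2 = 0.
Check: 4f1 + 0·f2 = [-12, -8].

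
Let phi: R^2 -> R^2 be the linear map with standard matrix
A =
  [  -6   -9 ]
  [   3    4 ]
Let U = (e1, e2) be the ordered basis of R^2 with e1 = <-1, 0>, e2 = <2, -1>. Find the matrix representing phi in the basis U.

Let P have columns e1, e2. Then [phi]_U = P^(-1) A P.
Here det P = 1, so P^(-1) is integer; computing A P first and then P^(-1)(A P) gives [[0, -1], [3, -2]].

[[0, -1], [3, -2]]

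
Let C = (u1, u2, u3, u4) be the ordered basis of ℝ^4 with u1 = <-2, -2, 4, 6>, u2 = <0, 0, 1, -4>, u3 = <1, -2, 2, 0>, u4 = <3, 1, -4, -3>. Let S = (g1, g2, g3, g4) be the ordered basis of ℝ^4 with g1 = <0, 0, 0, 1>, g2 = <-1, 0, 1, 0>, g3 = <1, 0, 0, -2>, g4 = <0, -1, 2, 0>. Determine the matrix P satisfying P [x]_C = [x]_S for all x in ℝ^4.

Column j of P is [uj]_S, since P maps C-coordinates to S-coordinates.
Expressing u1 in S: u1 = 2g1 + 0·g2 - 2g3 + 2g4, so column 1 of P is <2, 0, -2, 2>.
Doing the same for each uj gives P = [[2, -2, -2, -1], [0, 1, -2, -2], [-2, 1, -1, 1], [2, 0, 2, -1]].

[[2, -2, -2, -1], [0, 1, -2, -2], [-2, 1, -1, 1], [2, 0, 2, -1]]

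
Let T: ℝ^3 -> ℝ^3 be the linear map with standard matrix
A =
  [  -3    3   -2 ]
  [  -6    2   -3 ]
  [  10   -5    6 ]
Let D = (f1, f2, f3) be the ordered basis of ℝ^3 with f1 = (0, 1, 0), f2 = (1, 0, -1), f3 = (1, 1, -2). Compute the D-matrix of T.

With P the matrix whose columns are f1, ..., f3, [T]_D = P^(-1) A P.
Column by column: T(f1) = A f1 = (3, 2, -5); its D-coordinates (0, 1, 2) give column 1.
Continuing for each basis vector yields [T]_D = [[0, 0, -1], [1, 2, 1], [2, -3, 3]].

[[0, 0, -1], [1, 2, 1], [2, -3, 3]]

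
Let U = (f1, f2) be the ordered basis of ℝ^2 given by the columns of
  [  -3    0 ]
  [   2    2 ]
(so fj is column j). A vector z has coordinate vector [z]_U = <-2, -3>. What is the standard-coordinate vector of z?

The coordinates say z = -2f1 - 3f2; adding the scaled basis vectors gives <6, -10>.

<6, -10>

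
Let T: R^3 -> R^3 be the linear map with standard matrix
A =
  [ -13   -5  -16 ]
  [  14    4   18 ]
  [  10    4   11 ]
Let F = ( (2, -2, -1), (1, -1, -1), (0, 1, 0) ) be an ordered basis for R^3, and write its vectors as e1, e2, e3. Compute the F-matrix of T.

The j-th column of [T]_F is [T(ej)]_F.
T(e1) = A e1 = (0, 2, 1) = e1 - 2e2 + 2e3, so column 1 is (1, -2, 2).
Repeating for e2, e3 and assembling the columns gives [[1, 3, -1], [-2, 2, -3], [2, 0, -1]].

[[1, 3, -1], [-2, 2, -3], [2, 0, -1]]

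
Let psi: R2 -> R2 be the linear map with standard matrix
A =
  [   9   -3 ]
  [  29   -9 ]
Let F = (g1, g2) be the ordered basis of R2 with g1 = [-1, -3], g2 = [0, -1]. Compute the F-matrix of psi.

With P the matrix whose columns are g1, g2, [psi]_F = P^(-1) A P.
Column by column: psi(g1) = A g1 = [0, -2]; its F-coordinates [0, 2] give column 1.
Continuing for each basis vector yields [psi]_F = [[0, -3], [2, 0]].

[[0, -3], [2, 0]]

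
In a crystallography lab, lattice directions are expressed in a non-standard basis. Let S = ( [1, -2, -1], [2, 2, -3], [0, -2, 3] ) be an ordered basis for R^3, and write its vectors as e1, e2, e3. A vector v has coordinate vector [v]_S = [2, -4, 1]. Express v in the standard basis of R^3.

[-6, -14, 13]

The coordinates say v = 2e1 - 4e2 + e3; adding the scaled basis vectors gives [-6, -14, 13].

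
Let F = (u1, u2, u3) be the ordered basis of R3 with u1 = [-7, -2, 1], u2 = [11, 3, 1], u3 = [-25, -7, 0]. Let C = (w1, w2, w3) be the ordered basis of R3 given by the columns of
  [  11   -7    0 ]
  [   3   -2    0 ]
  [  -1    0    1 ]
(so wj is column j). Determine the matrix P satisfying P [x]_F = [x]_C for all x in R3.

Let M have columns uj and N have columns wj. Then for every x, N [x]_C = x = M [x]_F, so P = N^(-1) M.
Since det N = -1, N^(-1) has integer entries; multiplying gives P = [[0, 1, -1], [1, 0, 2], [1, 2, -1]].

[[0, 1, -1], [1, 0, 2], [1, 2, -1]]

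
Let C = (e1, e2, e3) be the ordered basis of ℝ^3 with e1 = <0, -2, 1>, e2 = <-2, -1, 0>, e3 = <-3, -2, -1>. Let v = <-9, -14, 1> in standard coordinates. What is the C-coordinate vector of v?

<4, 0, 3>

[v]_C is the unique c with M c = v, where M has columns e1, ..., e3.
Solving this 3x3 system gives c = (4, 0, 3).
Check: 4e1 + 0·e2 + 3e3 = <-9, -14, 1>.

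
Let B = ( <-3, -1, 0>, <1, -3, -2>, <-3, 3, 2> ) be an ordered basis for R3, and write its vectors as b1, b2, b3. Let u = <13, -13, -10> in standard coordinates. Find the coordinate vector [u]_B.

<-2, 4, -1>

Write u = c_1 b1 + ... + c_3 b3 and solve for the c_i.
Solving this 3x3 system gives c = (-2, 4, -1).
Check: -2b1 + 4b2 - b3 = <13, -13, -10>.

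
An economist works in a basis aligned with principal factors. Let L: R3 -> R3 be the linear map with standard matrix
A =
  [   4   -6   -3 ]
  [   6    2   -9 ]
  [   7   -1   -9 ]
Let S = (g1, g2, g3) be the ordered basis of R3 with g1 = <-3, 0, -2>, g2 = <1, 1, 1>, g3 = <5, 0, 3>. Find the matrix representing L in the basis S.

[[-3, -2, -1], [0, -1, 3], [-3, -2, 1]]

The j-th column of [L]_S is [L(gj)]_S.
L(g1) = A g1 = <-6, 0, -3> = -3g1 + 0·g2 - 3g3, so column 1 is <-3, 0, -3>.
Repeating for g2, g3 and assembling the columns gives [[-3, -2, -1], [0, -1, 3], [-3, -2, 1]].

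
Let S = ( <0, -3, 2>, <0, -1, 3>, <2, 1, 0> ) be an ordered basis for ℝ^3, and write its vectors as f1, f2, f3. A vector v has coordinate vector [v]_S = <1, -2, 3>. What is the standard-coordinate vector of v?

v = M [v]_S, where M has columns f1, ..., f3.
Carrying out the matrix-vector product, v = <6, 2, -4>.

<6, 2, -4>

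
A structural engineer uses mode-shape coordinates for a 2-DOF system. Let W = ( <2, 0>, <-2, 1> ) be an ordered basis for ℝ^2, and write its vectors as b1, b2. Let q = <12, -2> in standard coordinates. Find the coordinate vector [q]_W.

<4, -2>

We seek scalars with c_1 b1 + c_2 b2 = q; equivalently solve M c = q where the columns of M are b1, b2.
System: 2c_1 - 2c_2 = 12, 0c_1 + c_2 = -2; solving gives c_1 = 4, c_2 = -2.
Check: 4b1 - 2b2 = <12, -2>.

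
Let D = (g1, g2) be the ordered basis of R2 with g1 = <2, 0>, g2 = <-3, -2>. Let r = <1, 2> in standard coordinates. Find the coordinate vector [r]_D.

[r]_D is the unique c with M c = r, where M has columns g1, g2.
System: 2c_1 - 3c_2 = 1, 0c_1 - 2c_2 = 2; solving gives c_1 = -1, c_2 = -1.
Check: -g1 - g2 = <1, 2>.

<-1, -1>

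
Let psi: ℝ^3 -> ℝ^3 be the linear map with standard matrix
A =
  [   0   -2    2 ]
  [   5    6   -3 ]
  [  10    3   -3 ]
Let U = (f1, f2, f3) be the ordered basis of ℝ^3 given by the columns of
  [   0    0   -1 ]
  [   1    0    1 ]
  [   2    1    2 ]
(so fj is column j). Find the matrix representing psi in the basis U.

The j-th column of [psi]_U is [psi(fj)]_U.
psi(f1) = A f1 = (2, 0, -3) = 2f1 - 3f2 - 2f3, so column 1 is (2, -3, -2).
Repeating for f2, f3 and assembling the columns gives [[2, -1, -3], [-3, 3, -3], [-2, -2, -2]].

[[2, -1, -3], [-3, 3, -3], [-2, -2, -2]]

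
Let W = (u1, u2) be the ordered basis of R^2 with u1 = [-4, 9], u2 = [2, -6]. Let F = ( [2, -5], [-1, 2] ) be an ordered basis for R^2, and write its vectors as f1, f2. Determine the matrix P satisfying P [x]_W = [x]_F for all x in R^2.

Column j of P is [uj]_F, since P maps W-coordinates to F-coordinates.
Expressing u1 in F: u1 = -f1 + 2f2, so column 1 of P is [-1, 2].
Doing the same for each uj gives P = [[-1, 2], [2, 2]].

[[-1, 2], [2, 2]]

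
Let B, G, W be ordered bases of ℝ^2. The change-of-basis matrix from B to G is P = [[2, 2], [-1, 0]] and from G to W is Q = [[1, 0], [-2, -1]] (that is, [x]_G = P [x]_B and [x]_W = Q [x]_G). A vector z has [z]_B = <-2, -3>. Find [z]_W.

<-10, 18>

First [z]_G = P [z]_B = <-10, 2>.
Then [z]_W = Q [z]_G = <-10, 18>.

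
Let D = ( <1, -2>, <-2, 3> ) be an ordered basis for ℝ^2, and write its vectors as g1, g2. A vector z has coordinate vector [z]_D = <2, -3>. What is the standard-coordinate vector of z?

By definition z = 2g1 - 3g2.
Summing componentwise gives <8, -13>.

<8, -13>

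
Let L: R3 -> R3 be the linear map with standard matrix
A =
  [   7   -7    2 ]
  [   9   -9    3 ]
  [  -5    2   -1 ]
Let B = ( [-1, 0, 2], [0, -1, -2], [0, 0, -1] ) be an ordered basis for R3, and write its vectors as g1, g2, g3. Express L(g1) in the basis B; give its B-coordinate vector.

Compute L(g1) = A g1 = [-3, -3, 3] in standard coordinates.
Then write this in B-coordinates: solve for y in y_1 g1 + ... + y_3 g3 = [-3, -3, 3].
This gives y = [3, 3, -3], which is column 1 of [L]_B.

[3, 3, -3]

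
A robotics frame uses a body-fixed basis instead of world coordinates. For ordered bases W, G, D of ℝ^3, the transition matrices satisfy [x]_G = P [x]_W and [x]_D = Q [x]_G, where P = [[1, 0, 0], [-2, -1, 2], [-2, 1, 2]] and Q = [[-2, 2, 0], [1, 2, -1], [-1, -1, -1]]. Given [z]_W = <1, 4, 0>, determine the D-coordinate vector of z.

Composing the changes, [z]_D = Q P [z]_W.
Q P = [[-6, -2, 4], [-1, -3, 2], [3, 0, -4]]; applying this to <1, 4, 0> gives <-14, -13, 3>.

<-14, -13, 3>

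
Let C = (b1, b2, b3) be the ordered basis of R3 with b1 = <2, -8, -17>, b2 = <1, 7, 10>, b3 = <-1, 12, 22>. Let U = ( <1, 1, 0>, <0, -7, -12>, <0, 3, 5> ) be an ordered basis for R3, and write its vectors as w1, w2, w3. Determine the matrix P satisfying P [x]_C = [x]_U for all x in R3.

Take x = bj: its C-coordinates are the j-th standard unit vector, so P e_j — column j of P — equals [bj]_U.
b1 = 2w1 + w2 - w3, giving column 1 = <2, 1, -1>; repeating for each j gives P = [[2, 1, -1], [1, 0, -1], [-1, 2, 2]].

[[2, 1, -1], [1, 0, -1], [-1, 2, 2]]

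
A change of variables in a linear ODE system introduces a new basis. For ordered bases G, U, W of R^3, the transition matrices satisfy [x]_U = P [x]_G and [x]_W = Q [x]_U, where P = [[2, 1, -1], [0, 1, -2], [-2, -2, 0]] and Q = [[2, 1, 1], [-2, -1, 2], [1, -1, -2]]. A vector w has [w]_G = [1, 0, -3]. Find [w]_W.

First [w]_U = P [w]_G = [5, 6, -2].
Then [w]_W = Q [w]_U = [14, -20, 3].

[14, -20, 3]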